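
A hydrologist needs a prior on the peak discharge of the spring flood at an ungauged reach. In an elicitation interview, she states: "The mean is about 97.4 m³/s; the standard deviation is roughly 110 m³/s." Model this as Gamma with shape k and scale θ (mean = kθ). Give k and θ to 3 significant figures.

For Gamma(k, scale θ): mean = kθ, variance = kθ², so CV = 1/√k.
CV = SD/mean = 110/97.4 = 1.129, hence k = 1/CV² = 0.784.
Then θ = mean/k = 97.4/0.784 = 124.

k ≈ 0.784, θ ≈ 124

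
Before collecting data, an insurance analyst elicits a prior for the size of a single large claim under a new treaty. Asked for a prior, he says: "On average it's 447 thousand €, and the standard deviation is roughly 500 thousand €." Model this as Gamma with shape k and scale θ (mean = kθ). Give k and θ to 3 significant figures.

k ≈ 0.799, θ ≈ 559

For Gamma(k, scale θ): mean = kθ, variance = kθ², so CV = 1/√k.
CV = SD/mean = 500/447 = 1.119, hence k = 1/CV² = 0.799.
Then θ = mean/k = 447/0.799 = 559.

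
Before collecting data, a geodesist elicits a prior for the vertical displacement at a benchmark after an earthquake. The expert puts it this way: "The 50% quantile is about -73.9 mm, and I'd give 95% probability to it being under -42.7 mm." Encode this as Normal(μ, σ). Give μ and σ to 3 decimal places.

The p-quantile of Normal(μ,σ) is μ + z_p·σ, with z_{0.5} = 0 and z_{0.95} = 1.645.
Eliminate σ: μ = (z₂·x₁ − z₁·x₂)/(z₂ − z₁) = (1.645·-73.9 − (0)·-42.7)/1.645 = -73.900.
Then σ = (x₂ − x₁)/(z₂ − z₁) = (-42.7 − -73.9)/1.645 = 18.968.

μ = -73.900, σ = 18.968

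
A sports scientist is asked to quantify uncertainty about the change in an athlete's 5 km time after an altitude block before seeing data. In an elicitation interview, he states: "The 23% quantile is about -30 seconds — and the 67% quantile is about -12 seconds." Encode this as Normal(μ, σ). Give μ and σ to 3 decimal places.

μ = -18.718, σ = 15.270

The p-quantile of Normal(μ,σ) is μ + z_p·σ, with z_{0.23} = -0.7388 and z_{0.67} = 0.4399.
Eliminate σ: μ = (z₂·x₁ − z₁·x₂)/(z₂ − z₁) = (0.4399·-30 − (-0.7388)·-12)/1.179 = -18.718.
Then σ = (x₂ − x₁)/(z₂ − z₁) = (-12 − -30)/1.179 = 15.270.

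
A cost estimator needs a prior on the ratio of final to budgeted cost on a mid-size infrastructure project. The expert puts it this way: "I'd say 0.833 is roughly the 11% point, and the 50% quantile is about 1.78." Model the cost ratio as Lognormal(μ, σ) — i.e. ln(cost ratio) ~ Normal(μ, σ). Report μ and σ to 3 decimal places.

If T ~ Lognormal(μ,σ) then ln T ~ Normal(μ,σ), so the p-quantile of ln T is μ + z_p·σ.
ln(0.833) = -0.1827 and ln(1.78) = 0.5766; z_{0.11} = -1.227, z_{0.5} = 0.
σ = (0.5766 − -0.1827)/(0 − (-1.227)) = 0.619.
μ = -0.1827 − (-1.227)·0.619 = 0.577.

μ ≈ 0.577, σ ≈ 0.619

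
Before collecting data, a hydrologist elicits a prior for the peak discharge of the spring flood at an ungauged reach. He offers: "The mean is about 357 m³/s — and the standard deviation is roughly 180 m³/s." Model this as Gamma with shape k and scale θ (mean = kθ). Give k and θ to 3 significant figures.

For Gamma(k, scale θ): mean = kθ, variance = kθ², so CV = 1/√k.
CV = SD/mean = 180/357 = 0.5042, hence k = 1/CV² = 3.93.
Then θ = mean/k = 357/3.93 = 90.8.

k ≈ 3.93, θ ≈ 90.8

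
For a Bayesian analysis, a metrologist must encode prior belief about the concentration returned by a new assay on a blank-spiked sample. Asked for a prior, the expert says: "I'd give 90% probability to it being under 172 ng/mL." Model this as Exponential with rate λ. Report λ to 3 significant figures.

P(T < 172.0) = 1 − e^(−λ·172.0) = 0.9, so λ = −ln(1−0.9)/172.0 = −ln(0.1)/172.0 = 0.0134.

λ ≈ 0.0134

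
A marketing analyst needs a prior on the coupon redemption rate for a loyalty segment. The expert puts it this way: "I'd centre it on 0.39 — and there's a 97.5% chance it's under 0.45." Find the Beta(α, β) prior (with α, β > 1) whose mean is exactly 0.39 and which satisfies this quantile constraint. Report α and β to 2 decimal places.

α ≈ 101.14, β ≈ 158.19

With mean 0.39 fixed, write α = 0.39s, β = 0.61s where s = α+β.
Need P(θ < 0.45) = 0.975 under Beta(0.39s, 0.61s). Normal approximation: (q−m)/√(m(1−m)/s) ≈ z_{0.975} = 1.96, so s ≈ 0.39·0.61·(1.96)²/(0.45−0.39)² = 253.9.
At s = 253.9: P(θ<0.45) ≈ 0.974. Adjusting to match 0.975 gives s ≈ 259.33.
So α = 0.39·259.33 ≈ 101.14, β = 0.61·259.33 ≈ 158.19.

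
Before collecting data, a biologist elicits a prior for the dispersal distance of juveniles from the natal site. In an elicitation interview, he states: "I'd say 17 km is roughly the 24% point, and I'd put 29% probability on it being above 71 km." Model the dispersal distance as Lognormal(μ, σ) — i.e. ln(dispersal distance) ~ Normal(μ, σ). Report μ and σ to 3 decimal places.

μ ≈ 3.635, σ ≈ 1.135

If T ~ Lognormal(μ,σ) then ln T ~ Normal(μ,σ), so the p-quantile of ln T is μ + z_p·σ.
ln(17) = 2.833 and ln(71) = 4.263; z_{0.24} = -0.7063, z_{0.71} = 0.5534.
σ = (4.263 − 2.833)/(0.5534 − (-0.7063)) = 1.135.
μ = 2.833 − (-0.7063)·1.135 = 3.635.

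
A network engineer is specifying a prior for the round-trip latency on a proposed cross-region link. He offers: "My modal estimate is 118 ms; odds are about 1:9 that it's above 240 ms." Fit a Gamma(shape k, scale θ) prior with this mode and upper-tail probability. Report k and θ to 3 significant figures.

k ≈ 4.81, θ ≈ 31

Gamma(k,θ) with k>1 has mode (k−1)θ, so θ = 118/(k−1).
Need P(X < 240) = 0.9 with θ tied to k this way. Start at k = 2, θ = 118: P(X<240) ≈ 0.603.
Too low — raise k to concentrate. Iterating converges to k ≈ 4.81.
Then θ = 118/(4.81−1) ≈ 31.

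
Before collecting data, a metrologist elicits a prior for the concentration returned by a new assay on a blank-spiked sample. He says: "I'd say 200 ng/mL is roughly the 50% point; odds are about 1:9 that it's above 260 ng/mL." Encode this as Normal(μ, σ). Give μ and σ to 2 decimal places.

For Normal(μ,σ), the p-quantile is μ + z_p·σ. Here z_{0.5} = 0, z_{0.9} = 1.282.
So 200 = μ + 0σ and 260 = μ + 1.282σ.
Subtracting: σ = (260 − 200)/(1.282 − (0)) = 46.82.
Then μ = 200 − (0)·46.82 = 200.00.

μ = 200.00, σ = 46.82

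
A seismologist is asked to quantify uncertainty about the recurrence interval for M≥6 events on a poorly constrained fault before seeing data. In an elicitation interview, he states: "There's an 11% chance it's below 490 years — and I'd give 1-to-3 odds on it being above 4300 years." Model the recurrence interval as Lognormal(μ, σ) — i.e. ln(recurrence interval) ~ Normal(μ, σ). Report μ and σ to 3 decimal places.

If T ~ Lognormal(μ,σ) then ln T ~ Normal(μ,σ), so the p-quantile of ln T is μ + z_p·σ.
ln(490) = 6.194 and ln(4300) = 8.366; z_{0.11} = -1.227, z_{0.75} = 0.6745.
σ = (8.366 − 6.194)/(0.6745 − (-1.227)) = 1.143.
μ = 6.194 − (-1.227)·1.143 = 7.596.

μ ≈ 7.596, σ ≈ 1.143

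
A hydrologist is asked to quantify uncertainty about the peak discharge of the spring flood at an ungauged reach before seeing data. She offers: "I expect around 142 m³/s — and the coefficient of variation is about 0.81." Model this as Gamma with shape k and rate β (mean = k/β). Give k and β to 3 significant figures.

For Gamma(k, rate β): mean = k/β, variance = k/β², so CV = 1/√k.
CV = 0.81, hence k = 1/CV² = 1.52.
Then β = k/mean = 1.52/142 = 0.0107.

k ≈ 1.52, β ≈ 0.0107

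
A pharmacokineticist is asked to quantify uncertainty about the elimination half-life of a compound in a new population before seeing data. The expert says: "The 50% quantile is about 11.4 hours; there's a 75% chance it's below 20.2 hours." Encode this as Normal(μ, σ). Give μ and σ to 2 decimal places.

For Normal(μ,σ), the p-quantile is μ + z_p·σ. Here z_{0.5} = 0, z_{0.75} = 0.6745.
So 11.4 = μ + 0σ and 20.2 = μ + 0.6745σ.
Subtracting: σ = (20.2 − 11.4)/(0.6745 − (0)) = 13.05.
Then μ = 11.4 − (0)·13.05 = 11.40.

μ = 11.40, σ = 13.05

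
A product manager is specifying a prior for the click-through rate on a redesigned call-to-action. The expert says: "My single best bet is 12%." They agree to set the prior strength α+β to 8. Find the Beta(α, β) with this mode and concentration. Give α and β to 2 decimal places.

For α,β > 1 the Beta mode is (α−1)/(α+β−2). With α+β = 8, the mode is (α−1)/6.
Set (α−1)/6 = 0.12 → α = 1 + 0.12·6 = 1.72.
β = 8 − α = 6.28.

α = 1.72, β = 6.28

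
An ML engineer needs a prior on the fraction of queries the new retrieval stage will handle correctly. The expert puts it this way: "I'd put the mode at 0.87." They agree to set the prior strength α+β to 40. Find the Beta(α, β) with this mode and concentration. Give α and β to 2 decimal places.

For α,β > 1 the Beta mode is (α−1)/(α+β−2). With α+β = 40, the mode is (α−1)/38.
Set (α−1)/38 = 0.87 → α = 1 + 0.87·38 = 34.06.
β = 40 − α = 5.94.

α = 34.06, β = 5.94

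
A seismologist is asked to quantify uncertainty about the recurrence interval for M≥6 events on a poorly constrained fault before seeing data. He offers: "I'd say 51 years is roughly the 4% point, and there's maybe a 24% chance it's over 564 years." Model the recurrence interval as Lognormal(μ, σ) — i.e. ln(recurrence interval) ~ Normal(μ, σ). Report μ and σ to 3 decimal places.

If T ~ Lognormal(μ,σ) then ln T ~ Normal(μ,σ), so the p-quantile of ln T is μ + z_p·σ.
ln(51) = 3.932 and ln(564) = 6.335; z_{0.04} = -1.751, z_{0.76} = 0.7063.
σ = (6.335 − 3.932)/(0.7063 − (-1.751)) = 0.978.
μ = 3.932 − (-1.751)·0.978 = 5.644.

μ ≈ 5.644, σ ≈ 0.978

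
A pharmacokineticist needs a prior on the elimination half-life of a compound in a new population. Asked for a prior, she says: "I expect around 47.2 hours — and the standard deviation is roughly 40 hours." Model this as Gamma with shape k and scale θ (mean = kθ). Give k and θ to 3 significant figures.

For Gamma(k, scale θ): mean = kθ, variance = kθ², so CV = 1/√k.
CV = SD/mean = 40/47.2 = 0.8475, hence k = 1/CV² = 1.39.
Then θ = mean/k = 47.2/1.39 = 33.9.

k ≈ 1.39, θ ≈ 33.9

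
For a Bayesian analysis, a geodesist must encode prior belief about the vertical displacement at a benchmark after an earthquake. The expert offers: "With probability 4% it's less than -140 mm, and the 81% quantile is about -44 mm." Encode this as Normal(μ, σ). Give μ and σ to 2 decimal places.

μ = -76.06, σ = 36.52

The p-quantile of Normal(μ,σ) is μ + z_p·σ, with z_{0.04} = -1.751 and z_{0.81} = 0.8779.
Eliminate σ: μ = (z₂·x₁ − z₁·x₂)/(z₂ − z₁) = (0.8779·-140 − (-1.751)·-44)/2.629 = -76.06.
Then σ = (x₂ − x₁)/(z₂ − z₁) = (-44 − -140)/2.629 = 36.52.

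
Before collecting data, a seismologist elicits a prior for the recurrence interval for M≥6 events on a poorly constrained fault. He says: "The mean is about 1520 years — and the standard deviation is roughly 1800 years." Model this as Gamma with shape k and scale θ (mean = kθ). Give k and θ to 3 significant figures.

For Gamma(k, scale θ): mean = kθ, variance = kθ², so CV = 1/√k.
CV = SD/mean = 1800/1520 = 1.184, hence k = 1/CV² = 0.713.
Then θ = mean/k = 1520/0.713 = 2130.

k ≈ 0.713, θ ≈ 2130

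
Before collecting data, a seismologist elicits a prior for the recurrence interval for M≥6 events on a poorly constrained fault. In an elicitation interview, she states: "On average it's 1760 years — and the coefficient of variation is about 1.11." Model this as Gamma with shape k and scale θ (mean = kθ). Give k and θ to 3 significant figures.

For Gamma(k, scale θ): mean = kθ, variance = kθ², so CV = 1/√k.
CV = 1.11, hence k = 1/CV² = 0.812.
Then θ = mean/k = 1760/0.812 = 2170.

k ≈ 0.812, θ ≈ 2170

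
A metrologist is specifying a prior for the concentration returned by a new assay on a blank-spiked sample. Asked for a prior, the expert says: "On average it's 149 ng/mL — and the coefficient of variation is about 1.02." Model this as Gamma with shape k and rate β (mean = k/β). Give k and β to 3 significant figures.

k ≈ 0.961, β ≈ 0.00645

For Gamma(k, rate β): mean = k/β, variance = k/β², so CV = 1/√k.
CV = 1.02, hence k = 1/CV² = 0.961.
Then β = k/mean = 0.961/149 = 0.00645.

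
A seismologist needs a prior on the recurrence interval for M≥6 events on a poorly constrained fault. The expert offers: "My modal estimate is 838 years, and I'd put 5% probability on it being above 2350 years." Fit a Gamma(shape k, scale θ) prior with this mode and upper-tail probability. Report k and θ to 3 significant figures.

Gamma(k,θ) with k>1 has mode (k−1)θ, so θ = 838/(k−1).
Need P(X < 2350) = 0.95 with θ tied to k this way. Start at k = 2, θ = 838: P(X<2350) ≈ 0.770.
Too low — raise k to concentrate. Iterating converges to k ≈ 3.52.
Then θ = 838/(3.52−1) ≈ 333.

k ≈ 3.52, θ ≈ 333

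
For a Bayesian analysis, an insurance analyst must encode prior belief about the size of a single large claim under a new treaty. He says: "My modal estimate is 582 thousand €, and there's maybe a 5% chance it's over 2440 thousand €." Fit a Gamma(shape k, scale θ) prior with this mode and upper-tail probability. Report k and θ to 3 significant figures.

k ≈ 2.21, θ ≈ 480

Gamma(k,θ) with k>1 has mode (k−1)θ, so θ = 582/(k−1).
Need P(X < 2440) = 0.95 with θ tied to k this way. Start at k = 2, θ = 582: P(X<2440) ≈ 0.922.
Too low — raise k to concentrate. Iterating converges to k ≈ 2.21.
Then θ = 582/(2.21−1) ≈ 480.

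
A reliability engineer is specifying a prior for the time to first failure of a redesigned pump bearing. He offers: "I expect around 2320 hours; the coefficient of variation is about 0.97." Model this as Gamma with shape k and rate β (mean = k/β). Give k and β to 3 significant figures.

For Gamma(k, rate β): mean = k/β, variance = k/β², so CV = 1/√k.
CV = 0.97, hence k = 1/CV² = 1.06.
Then β = k/mean = 1.06/2320 = 0.000458.

k ≈ 1.06, β ≈ 0.000458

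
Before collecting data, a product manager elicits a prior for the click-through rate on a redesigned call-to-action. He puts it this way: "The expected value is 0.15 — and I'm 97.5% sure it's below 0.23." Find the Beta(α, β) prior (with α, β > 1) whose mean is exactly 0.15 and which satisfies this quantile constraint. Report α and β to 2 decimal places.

α ≈ 13.58, β ≈ 76.98

With mean 0.15 fixed, write α = 0.15s, β = 0.85s where s = α+β.
Need P(θ < 0.23) = 0.975 under Beta(0.15s, 0.85s). Normal approximation: (q−m)/√(m(1−m)/s) ≈ z_{0.975} = 1.96, so s ≈ 0.15·0.85·(1.96)²/(0.23−0.15)² = 76.5.
At s = 76.5: P(θ<0.23) ≈ 0.965. Adjusting to match 0.975 gives s ≈ 90.57.
So α = 0.15·90.57 ≈ 13.58, β = 0.85·90.57 ≈ 76.98.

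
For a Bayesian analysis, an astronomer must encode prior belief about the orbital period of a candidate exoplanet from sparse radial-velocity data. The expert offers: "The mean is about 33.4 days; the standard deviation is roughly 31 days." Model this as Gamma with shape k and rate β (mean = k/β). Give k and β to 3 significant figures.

For Gamma(k, rate β): mean = k/β, variance = k/β², so CV = 1/√k.
CV = SD/mean = 31/33.4 = 0.9281, hence k = 1/CV² = 1.16.
Then β = k/mean = 1.16/33.4 = 0.0348.

k ≈ 1.16, β ≈ 0.0348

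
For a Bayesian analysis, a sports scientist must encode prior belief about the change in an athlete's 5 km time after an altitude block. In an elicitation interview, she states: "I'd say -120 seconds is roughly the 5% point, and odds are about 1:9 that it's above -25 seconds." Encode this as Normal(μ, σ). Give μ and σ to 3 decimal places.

μ = -66.603, σ = 32.463

For Normal(μ,σ), the p-quantile is μ + z_p·σ. Here z_{0.05} = -1.645, z_{0.9} = 1.282.
So -120 = μ − 1.645σ and -25 = μ + 1.282σ.
Subtracting: σ = (-25 − -120)/(1.282 − (-1.645)) = 32.463.
Then μ = -120 − (-1.645)·32.463 = -66.603.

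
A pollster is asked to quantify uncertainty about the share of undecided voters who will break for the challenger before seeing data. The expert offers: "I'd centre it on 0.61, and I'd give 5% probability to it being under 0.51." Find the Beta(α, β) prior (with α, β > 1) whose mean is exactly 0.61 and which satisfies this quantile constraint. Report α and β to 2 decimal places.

With mean 0.61 fixed, write α = 0.61s, β = 0.39s where s = α+β.
Need P(θ < 0.51) = 0.05 under Beta(0.61s, 0.39s). Normal approximation: (q−m)/√(m(1−m)/s) ≈ z_{0.05} = -1.64, so s ≈ 0.61·0.39·(-1.64)²/(0.51−0.61)² = 64.4.
At s = 64.4: P(θ<0.51) ≈ 0.052. Adjusting to match 0.05 gives s ≈ 65.98.
So α = 0.61·65.98 ≈ 40.25, β = 0.39·65.98 ≈ 25.73.

α ≈ 40.25, β ≈ 25.73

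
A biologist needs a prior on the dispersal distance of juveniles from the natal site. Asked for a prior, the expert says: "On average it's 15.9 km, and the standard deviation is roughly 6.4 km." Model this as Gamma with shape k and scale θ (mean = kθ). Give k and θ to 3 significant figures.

k ≈ 6.17, θ ≈ 2.58

For Gamma(k, scale θ): mean = kθ, variance = kθ², so CV = 1/√k.
CV = SD/mean = 6.4/15.9 = 0.4025, hence k = 1/CV² = 6.17.
Then θ = mean/k = 15.9/6.17 = 2.58.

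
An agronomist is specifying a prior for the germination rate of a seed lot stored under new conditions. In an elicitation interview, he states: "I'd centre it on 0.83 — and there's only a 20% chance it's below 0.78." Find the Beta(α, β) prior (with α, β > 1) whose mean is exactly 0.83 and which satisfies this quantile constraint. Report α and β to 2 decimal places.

With mean 0.83 fixed, write α = 0.83s, β = 0.17s where s = α+β.
Need P(θ < 0.78) = 0.2 under Beta(0.83s, 0.17s). Normal approximation: (q−m)/√(m(1−m)/s) ≈ z_{0.2} = -0.842, so s ≈ 0.83·0.17·(-0.842)²/(0.78−0.83)² = 40.0.
At s = 40.0: P(θ<0.78) ≈ 0.191. Adjusting to match 0.2 gives s ≈ 36.44.
So α = 0.83·36.44 ≈ 30.24, β = 0.17·36.44 ≈ 6.19.

α ≈ 30.24, β ≈ 6.19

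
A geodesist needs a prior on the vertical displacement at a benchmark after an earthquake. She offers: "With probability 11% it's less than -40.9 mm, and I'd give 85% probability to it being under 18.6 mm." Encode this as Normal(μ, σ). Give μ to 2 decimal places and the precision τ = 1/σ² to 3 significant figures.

μ = -8.65, τ = 0.00145

For Normal(μ,σ), the p-quantile is μ + z_p·σ. Here z_{0.11} = -1.227, z_{0.85} = 1.036.
So -40.9 = μ − 1.227σ and 18.6 = μ + 1.036σ.
Subtracting: σ = (18.6 − -40.9)/(1.036 − (-1.227)) = 26.29.
Then μ = -40.9 − (-1.227)·26.29 = -8.65.
Precision τ = 1/σ² = 1/26.29² = 0.00145.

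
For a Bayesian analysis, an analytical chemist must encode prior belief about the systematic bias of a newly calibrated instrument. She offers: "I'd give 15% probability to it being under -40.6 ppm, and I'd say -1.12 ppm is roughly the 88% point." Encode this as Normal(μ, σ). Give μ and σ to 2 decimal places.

For Normal(μ,σ), the p-quantile is μ + z_p·σ. Here z_{0.15} = -1.036, z_{0.88} = 1.175.
So -40.6 = μ − 1.036σ and -1.12 = μ + 1.175σ.
Subtracting: σ = (-1.12 − -40.6)/(1.175 − (-1.036)) = 17.85.
Then μ = -40.6 − (-1.036)·17.85 = -22.10.

μ = -22.10, σ = 17.85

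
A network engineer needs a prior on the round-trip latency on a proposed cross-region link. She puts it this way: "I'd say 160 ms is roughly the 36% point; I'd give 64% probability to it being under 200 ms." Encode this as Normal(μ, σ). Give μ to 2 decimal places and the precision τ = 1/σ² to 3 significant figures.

μ = 180.00, τ = 0.000321

For Normal(μ,σ), the p-quantile is μ + z_p·σ. Here z_{0.36} = -0.3585, z_{0.64} = 0.3585.
So 160 = μ − 0.3585σ and 200 = μ + 0.3585σ.
Subtracting: σ = (200 − 160)/(0.3585 − (-0.3585)) = 55.79.
Then μ = 160 − (-0.3585)·55.79 = 180.00.
Precision τ = 1/σ² = 1/55.79² = 0.000321.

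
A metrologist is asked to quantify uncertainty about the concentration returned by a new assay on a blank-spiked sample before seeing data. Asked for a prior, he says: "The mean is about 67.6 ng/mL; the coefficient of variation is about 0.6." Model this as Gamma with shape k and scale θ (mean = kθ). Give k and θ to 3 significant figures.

For Gamma(k, scale θ): mean = kθ, variance = kθ², so CV = 1/√k.
CV = 0.6, hence k = 1/CV² = 2.78.
Then θ = mean/k = 67.6/2.78 = 24.3.

k ≈ 2.78, θ ≈ 24.3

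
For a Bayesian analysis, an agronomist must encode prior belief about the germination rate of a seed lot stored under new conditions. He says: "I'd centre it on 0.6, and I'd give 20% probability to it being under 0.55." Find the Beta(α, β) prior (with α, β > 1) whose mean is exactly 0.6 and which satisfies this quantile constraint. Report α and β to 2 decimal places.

α ≈ 40.39, β ≈ 26.93

With mean 0.6 fixed, write α = 0.6s, β = 0.4s where s = α+β.
Need P(θ < 0.55) = 0.2 under Beta(0.6s, 0.4s). Normal approximation: (q−m)/√(m(1−m)/s) ≈ z_{0.2} = -0.842, so s ≈ 0.6·0.4·(-0.842)²/(0.55−0.6)² = 68.0.
At s = 68.0: P(θ<0.55) ≈ 0.199. Adjusting to match 0.2 gives s ≈ 67.32.
So α = 0.6·67.32 ≈ 40.39, β = 0.4·67.32 ≈ 26.93.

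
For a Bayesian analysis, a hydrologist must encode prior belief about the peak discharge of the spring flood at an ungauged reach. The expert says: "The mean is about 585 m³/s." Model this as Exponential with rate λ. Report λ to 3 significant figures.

Exponential mean = 1/λ, so λ = 1/585.0 = 0.00171.

λ ≈ 0.00171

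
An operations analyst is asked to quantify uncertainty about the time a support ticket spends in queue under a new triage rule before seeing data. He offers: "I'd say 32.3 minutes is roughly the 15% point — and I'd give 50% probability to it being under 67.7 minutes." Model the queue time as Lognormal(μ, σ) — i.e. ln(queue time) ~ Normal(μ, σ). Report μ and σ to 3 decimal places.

If T ~ Lognormal(μ,σ) then ln T ~ Normal(μ,σ), so the p-quantile of ln T is μ + z_p·σ.
ln(32.3) = 3.475 and ln(67.7) = 4.215; z_{0.15} = -1.036, z_{0.5} = 0.
σ = (4.215 − 3.475)/(0 − (-1.036)) = 0.714.
μ = 3.475 − (-1.036)·0.714 = 4.215.

μ ≈ 4.215, σ ≈ 0.714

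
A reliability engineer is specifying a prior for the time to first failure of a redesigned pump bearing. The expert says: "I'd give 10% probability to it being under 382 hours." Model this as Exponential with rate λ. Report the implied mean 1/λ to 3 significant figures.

P(T < 382.0) = 1 − e^(−λ·382.0) = 0.1, so λ = −ln(1−0.1)/382.0 = −ln(0.9)/382.0 = 0.000276.
Mean = 1/λ = 3630 hours.

mean ≈ 3630 hours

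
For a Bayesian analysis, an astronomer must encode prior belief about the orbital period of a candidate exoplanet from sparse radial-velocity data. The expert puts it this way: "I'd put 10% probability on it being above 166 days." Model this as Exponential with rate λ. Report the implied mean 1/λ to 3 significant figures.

mean ≈ 72.1 days

P(T > 166.0) = e^(−λ·166.0) = 0.1, so λ = −ln(0.1)/166.0 = 0.0139.
Mean = 1/λ = 72.1 days.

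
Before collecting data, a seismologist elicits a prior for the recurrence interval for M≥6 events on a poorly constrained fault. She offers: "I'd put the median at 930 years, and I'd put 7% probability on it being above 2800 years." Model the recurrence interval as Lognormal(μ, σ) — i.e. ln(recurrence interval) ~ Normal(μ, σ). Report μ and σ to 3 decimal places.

If T ~ Lognormal(μ,σ) then ln T ~ Normal(μ,σ), so the p-quantile of ln T is μ + z_p·σ.
ln(930) = 6.835 and ln(2800) = 7.937; z_{0.5} = 0, z_{0.93} = 1.476.
σ = (7.937 − 6.835)/(1.476 − (0)) = 0.747.
μ = 6.835 − (0)·0.747 = 6.835.

μ ≈ 6.835, σ ≈ 0.747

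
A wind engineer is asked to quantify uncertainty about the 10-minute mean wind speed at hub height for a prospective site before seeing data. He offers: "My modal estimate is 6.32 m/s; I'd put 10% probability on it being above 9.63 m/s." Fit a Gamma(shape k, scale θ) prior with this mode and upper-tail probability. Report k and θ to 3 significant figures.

k ≈ 11.5, θ ≈ 0.601

Gamma(k,θ) with k>1 has mode (k−1)θ, so θ = 6.32/(k−1).
Need P(X < 9.63) = 0.9 with θ tied to k this way. Start at k = 2, θ = 6.32: P(X<9.63) ≈ 0.450.
Too low — raise k to concentrate. Iterating converges to k ≈ 11.5.
Then θ = 6.32/(11.5−1) ≈ 0.601.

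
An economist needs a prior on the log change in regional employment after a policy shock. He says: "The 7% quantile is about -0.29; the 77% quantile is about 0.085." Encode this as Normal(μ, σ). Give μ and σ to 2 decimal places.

For Normal(μ,σ), the p-quantile is μ + z_p·σ. Here z_{0.07} = -1.476, z_{0.77} = 0.7388.
So -0.29 = μ − 1.476σ and 0.085 = μ + 0.7388σ.
Subtracting: σ = (0.085 − -0.29)/(0.7388 − (-1.476)) = 0.17.
Then μ = -0.29 − (-1.476)·0.17 = -0.04.

μ = -0.04, σ = 0.17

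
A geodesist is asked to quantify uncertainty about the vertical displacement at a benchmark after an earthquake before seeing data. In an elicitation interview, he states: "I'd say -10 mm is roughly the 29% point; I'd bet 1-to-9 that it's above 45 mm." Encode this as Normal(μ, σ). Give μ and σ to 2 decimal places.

For Normal(μ,σ), the p-quantile is μ + z_p·σ. Here z_{0.29} = -0.5534, z_{0.9} = 1.282.
So -10 = μ − 0.5534σ and 45 = μ + 1.282σ.
Subtracting: σ = (45 − -10)/(1.282 − (-0.5534)) = 29.97.
Then μ = -10 − (-0.5534)·29.97 = 6.59.

μ = 6.59, σ = 29.97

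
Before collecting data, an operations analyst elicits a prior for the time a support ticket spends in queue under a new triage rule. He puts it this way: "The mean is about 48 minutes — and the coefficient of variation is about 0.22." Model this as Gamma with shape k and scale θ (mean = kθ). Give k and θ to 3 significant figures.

k ≈ 20.7, θ ≈ 2.32

For Gamma(k, scale θ): mean = kθ, variance = kθ², so CV = 1/√k.
CV = 0.22, hence k = 1/CV² = 20.7.
Then θ = mean/k = 48/20.7 = 2.32.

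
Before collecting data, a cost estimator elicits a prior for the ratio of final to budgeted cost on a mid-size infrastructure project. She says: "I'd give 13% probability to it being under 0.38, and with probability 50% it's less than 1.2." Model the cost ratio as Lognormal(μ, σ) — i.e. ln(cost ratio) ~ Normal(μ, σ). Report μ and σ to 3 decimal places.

μ ≈ 0.182, σ ≈ 1.021

If T ~ Lognormal(μ,σ) then ln T ~ Normal(μ,σ), so the p-quantile of ln T is μ + z_p·σ.
ln(0.38) = -0.9676 and ln(1.2) = 0.1823; z_{0.13} = -1.126, z_{0.5} = 0.
σ = (0.1823 − -0.9676)/(0 − (-1.126)) = 1.021.
μ = -0.9676 − (-1.126)·1.021 = 0.182.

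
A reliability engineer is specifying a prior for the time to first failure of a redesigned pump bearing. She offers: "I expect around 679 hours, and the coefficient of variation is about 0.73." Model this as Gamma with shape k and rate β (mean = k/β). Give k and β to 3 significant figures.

For Gamma(k, rate β): mean = k/β, variance = k/β², so CV = 1/√k.
CV = 0.73, hence k = 1/CV² = 1.88.
Then β = k/mean = 1.88/679 = 0.00276.

k ≈ 1.88, β ≈ 0.00276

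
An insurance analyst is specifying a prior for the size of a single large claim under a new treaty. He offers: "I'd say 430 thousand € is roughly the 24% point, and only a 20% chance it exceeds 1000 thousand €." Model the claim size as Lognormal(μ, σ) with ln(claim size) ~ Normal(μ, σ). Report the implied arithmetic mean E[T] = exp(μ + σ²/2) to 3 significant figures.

If T ~ Lognormal(μ,σ) then ln T ~ Normal(μ,σ), so the p-quantile of ln T is μ + z_p·σ.
ln(430) = 6.064 and ln(1000) = 6.908; z_{0.24} = -0.7063, z_{0.8} = 0.8416.
σ = (6.908 − 6.064)/(0.8416 − (-0.7063)) = 0.545.
μ = 6.064 − (-0.7063)·0.545 = 6.449.
E[T] = exp(μ + σ²/2) = exp(6.449 + 0.1486) = 733 thousand €.

E[T] ≈ 733 thousand €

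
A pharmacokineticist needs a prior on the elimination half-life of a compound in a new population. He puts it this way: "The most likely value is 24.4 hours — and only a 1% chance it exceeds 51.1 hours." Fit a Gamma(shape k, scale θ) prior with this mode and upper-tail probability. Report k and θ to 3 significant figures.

k ≈ 9.91, θ ≈ 2.74

Gamma(k,θ) with k>1 has mode (k−1)θ, so θ = 24.4/(k−1).
Need P(X < 51.1) = 0.99 with θ tied to k this way. Start at k = 2, θ = 24.4: P(X<51.1) ≈ 0.619.
Too low — raise k to concentrate. Iterating converges to k ≈ 9.91.
Then θ = 24.4/(9.91−1) ≈ 2.74.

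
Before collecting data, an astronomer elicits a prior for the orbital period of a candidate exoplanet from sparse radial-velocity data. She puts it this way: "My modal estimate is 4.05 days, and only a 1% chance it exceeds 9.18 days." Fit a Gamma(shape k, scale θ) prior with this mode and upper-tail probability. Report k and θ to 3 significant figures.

Gamma(k,θ) with k>1 has mode (k−1)θ, so θ = 4.05/(k−1).
Need P(X < 9.18) = 0.99 with θ tied to k this way. Start at k = 2, θ = 4.05: P(X<9.18) ≈ 0.661.
Too low — raise k to concentrate. Iterating converges to k ≈ 8.16.
Then θ = 4.05/(8.16−1) ≈ 0.566.

k ≈ 8.16, θ ≈ 0.566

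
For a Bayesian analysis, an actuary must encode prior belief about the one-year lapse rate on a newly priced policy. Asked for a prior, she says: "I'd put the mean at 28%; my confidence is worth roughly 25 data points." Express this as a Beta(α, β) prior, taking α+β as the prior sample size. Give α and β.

α = 7, β = 18

Under the effective-sample-size interpretation, Beta(α, β) has prior mean α/(α+β) and prior sample size α+β.
So α+β = 25 and α/(α+β) = 0.28, giving α = 0.28·25 = 7 and β = 25 − 7 = 18.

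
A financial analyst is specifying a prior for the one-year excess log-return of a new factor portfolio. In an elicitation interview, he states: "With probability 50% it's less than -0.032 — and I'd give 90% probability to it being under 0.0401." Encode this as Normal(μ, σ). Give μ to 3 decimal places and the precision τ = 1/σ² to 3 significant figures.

For Normal(μ,σ), the p-quantile is μ + z_p·σ. Here z_{0.5} = 0, z_{0.9} = 1.282.
So -0.032 = μ + 0σ and 0.0401 = μ + 1.282σ.
Subtracting: σ = (0.0401 − -0.032)/(1.282 − (0)) = 0.056.
Then μ = -0.032 − (0)·0.056 = -0.032.
Precision τ = 1/σ² = 1/0.05626² = 316.

μ = -0.032, τ = 316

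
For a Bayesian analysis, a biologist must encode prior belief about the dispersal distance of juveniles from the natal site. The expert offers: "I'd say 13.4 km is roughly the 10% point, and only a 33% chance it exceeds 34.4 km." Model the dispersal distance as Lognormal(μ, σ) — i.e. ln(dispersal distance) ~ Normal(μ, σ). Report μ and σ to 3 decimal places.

μ ≈ 3.297, σ ≈ 0.548

If T ~ Lognormal(μ,σ) then ln T ~ Normal(μ,σ), so the p-quantile of ln T is μ + z_p·σ.
ln(13.4) = 2.595 and ln(34.4) = 3.538; z_{0.1} = -1.282, z_{0.67} = 0.4399.
σ = (3.538 − 2.595)/(0.4399 − (-1.282)) = 0.548.
μ = 2.595 − (-1.282)·0.548 = 3.297.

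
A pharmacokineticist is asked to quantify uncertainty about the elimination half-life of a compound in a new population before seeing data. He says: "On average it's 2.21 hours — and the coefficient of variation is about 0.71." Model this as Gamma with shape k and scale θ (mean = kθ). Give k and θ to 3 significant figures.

For Gamma(k, scale θ): mean = kθ, variance = kθ², so CV = 1/√k.
CV = 0.71, hence k = 1/CV² = 1.98.
Then θ = mean/k = 2.21/1.98 = 1.11.

k ≈ 1.98, θ ≈ 1.11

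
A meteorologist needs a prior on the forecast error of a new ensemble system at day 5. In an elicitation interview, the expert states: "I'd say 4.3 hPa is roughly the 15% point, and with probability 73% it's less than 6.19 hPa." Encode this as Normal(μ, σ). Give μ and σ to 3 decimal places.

For Normal(μ,σ), the p-quantile is μ + z_p·σ. Here z_{0.15} = -1.036, z_{0.73} = 0.6128.
So 4.3 = μ − 1.036σ and 6.19 = μ + 0.6128σ.
Subtracting: σ = (6.19 − 4.3)/(0.6128 − (-1.036)) = 1.146.
Then μ = 4.3 − (-1.036)·1.146 = 5.488.

μ = 5.488, σ = 1.146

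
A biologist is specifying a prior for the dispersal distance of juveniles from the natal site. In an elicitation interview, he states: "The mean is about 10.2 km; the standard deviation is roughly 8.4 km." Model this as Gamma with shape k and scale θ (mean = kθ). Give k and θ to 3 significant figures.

k ≈ 1.47, θ ≈ 6.92

For Gamma(k, scale θ): mean = kθ, variance = kθ², so CV = 1/√k.
CV = SD/mean = 8.4/10.2 = 0.8235, hence k = 1/CV² = 1.47.
Then θ = mean/k = 10.2/1.47 = 6.92.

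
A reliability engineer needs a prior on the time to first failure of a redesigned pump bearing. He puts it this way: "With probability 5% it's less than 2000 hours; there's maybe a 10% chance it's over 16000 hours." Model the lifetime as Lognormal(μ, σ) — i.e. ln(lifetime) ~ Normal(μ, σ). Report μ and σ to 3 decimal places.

μ ≈ 8.770, σ ≈ 0.711

If T ~ Lognormal(μ,σ) then ln T ~ Normal(μ,σ), so the p-quantile of ln T is μ + z_p·σ.
ln(2000) = 7.601 and ln(16000) = 9.68; z_{0.05} = -1.645, z_{0.9} = 1.282.
σ = (9.68 − 7.601)/(1.282 − (-1.645)) = 0.711.
μ = 7.601 − (-1.645)·0.711 = 8.770.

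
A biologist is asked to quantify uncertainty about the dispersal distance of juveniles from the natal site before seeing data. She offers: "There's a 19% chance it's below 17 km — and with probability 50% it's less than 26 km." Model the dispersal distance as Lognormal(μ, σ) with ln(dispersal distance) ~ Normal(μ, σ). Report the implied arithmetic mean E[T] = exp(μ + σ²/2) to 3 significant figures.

If T ~ Lognormal(μ,σ) then ln T ~ Normal(μ,σ), so the p-quantile of ln T is μ + z_p·σ.
ln(17) = 2.833 and ln(26) = 3.258; z_{0.19} = -0.8779, z_{0.5} = 0.
σ = (3.258 − 2.833)/(0 − (-0.8779)) = 0.484.
μ = 2.833 − (-0.8779)·0.484 = 3.258.
E[T] = exp(μ + σ²/2) = exp(3.258 + 0.1171) = 29.2 km.

E[T] ≈ 29.2 km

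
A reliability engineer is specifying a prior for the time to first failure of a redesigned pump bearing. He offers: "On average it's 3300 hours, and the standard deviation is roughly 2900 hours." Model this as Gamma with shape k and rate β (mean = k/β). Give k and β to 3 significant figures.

For Gamma(k, rate β): mean = k/β, variance = k/β², so CV = 1/√k.
CV = SD/mean = 2900/3300 = 0.8788, hence k = 1/CV² = 1.29.
Then β = k/mean = 1.29/3300 = 0.000392.

k ≈ 1.29, β ≈ 0.000392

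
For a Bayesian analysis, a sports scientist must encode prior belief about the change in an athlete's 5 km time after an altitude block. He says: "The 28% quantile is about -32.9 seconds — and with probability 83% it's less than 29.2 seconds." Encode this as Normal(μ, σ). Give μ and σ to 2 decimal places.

The p-quantile of Normal(μ,σ) is μ + z_p·σ, with z_{0.28} = -0.5828 and z_{0.83} = 0.9542.
Eliminate σ: μ = (z₂·x₁ − z₁·x₂)/(z₂ − z₁) = (0.9542·-32.9 − (-0.5828)·29.2)/1.537 = -9.35.
Then σ = (x₂ − x₁)/(z₂ − z₁) = (29.2 − -32.9)/1.537 = 40.40.

μ = -9.35, σ = 40.40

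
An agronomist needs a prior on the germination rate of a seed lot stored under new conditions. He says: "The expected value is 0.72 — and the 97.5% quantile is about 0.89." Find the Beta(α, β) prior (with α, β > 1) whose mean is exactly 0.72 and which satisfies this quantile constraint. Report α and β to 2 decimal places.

With mean 0.72 fixed, write α = 0.72s, β = 0.28s where s = α+β.
Need P(θ < 0.89) = 0.975 under Beta(0.72s, 0.28s). Normal approximation: (q−m)/√(m(1−m)/s) ≈ z_{0.975} = 1.96, so s ≈ 0.72·0.28·(1.96)²/(0.89−0.72)² = 26.8.
At s = 26.8: P(θ<0.89) ≈ 0.990. Adjusting to match 0.975 gives s ≈ 19.50.
So α = 0.72·19.50 ≈ 14.04, β = 0.28·19.50 ≈ 5.46.

α ≈ 14.04, β ≈ 5.46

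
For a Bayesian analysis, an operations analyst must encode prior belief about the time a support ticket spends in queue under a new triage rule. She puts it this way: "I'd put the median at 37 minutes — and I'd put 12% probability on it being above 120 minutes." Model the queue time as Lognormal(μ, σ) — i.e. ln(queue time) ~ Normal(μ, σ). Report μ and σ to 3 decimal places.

If T ~ Lognormal(μ,σ) then ln T ~ Normal(μ,σ), so the p-quantile of ln T is μ + z_p·σ.
ln(37) = 3.611 and ln(120) = 4.787; z_{0.5} = 0, z_{0.88} = 1.175.
σ = (4.787 − 3.611)/(1.175 − (0)) = 1.001.
μ = 3.611 − (0)·1.001 = 3.611.

μ ≈ 3.611, σ ≈ 1.001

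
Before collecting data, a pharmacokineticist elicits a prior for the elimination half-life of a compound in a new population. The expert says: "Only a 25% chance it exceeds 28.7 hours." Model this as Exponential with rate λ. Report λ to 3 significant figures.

λ ≈ 0.0483

P(T > 28.7) = e^(−λ·28.7) = 0.25, so λ = −ln(0.25)/28.7 = 0.0483.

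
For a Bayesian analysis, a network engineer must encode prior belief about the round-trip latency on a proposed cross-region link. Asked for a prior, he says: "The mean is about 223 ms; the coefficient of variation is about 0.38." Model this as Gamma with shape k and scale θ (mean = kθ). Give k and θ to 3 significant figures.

k ≈ 6.93, θ ≈ 32.2

For Gamma(k, scale θ): mean = kθ, variance = kθ², so CV = 1/√k.
CV = 0.38, hence k = 1/CV² = 6.93.
Then θ = mean/k = 223/6.93 = 32.2.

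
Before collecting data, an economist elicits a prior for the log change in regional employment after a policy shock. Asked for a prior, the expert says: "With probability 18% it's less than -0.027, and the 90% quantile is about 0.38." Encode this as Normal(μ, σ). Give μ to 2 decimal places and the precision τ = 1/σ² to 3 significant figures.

The p-quantile of Normal(μ,σ) is μ + z_p·σ, with z_{0.18} = -0.9154 and z_{0.9} = 1.282.
Eliminate σ: μ = (z₂·x₁ − z₁·x₂)/(z₂ − z₁) = (1.282·-0.027 − (-0.9154)·0.38)/2.197 = 0.14.
Then σ = (x₂ − x₁)/(z₂ − z₁) = (0.38 − -0.027)/2.197 = 0.19.
Precision τ = 1/σ² = 1/0.1853² = 29.1.

μ = 0.14, τ = 29.1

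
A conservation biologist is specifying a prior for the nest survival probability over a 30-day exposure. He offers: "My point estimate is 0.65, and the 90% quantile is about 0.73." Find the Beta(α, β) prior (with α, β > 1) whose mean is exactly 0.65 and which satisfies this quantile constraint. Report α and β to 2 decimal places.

α ≈ 36.57, β ≈ 19.69

With mean 0.65 fixed, write α = 0.65s, β = 0.35s where s = α+β.
Need P(θ < 0.73) = 0.9 under Beta(0.65s, 0.35s). Normal approximation: (q−m)/√(m(1−m)/s) ≈ z_{0.9} = 1.28, so s ≈ 0.65·0.35·(1.28)²/(0.73−0.65)² = 58.4.
At s = 58.4: P(θ<0.73) ≈ 0.904. Adjusting to match 0.9 gives s ≈ 56.26.
So α = 0.65·56.26 ≈ 36.57, β = 0.35·56.26 ≈ 19.69.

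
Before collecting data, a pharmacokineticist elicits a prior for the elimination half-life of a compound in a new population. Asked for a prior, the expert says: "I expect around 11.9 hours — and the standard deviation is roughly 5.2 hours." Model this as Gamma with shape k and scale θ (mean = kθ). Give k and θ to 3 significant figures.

k ≈ 5.24, θ ≈ 2.27

For Gamma(k, scale θ): mean = kθ, variance = kθ², so CV = 1/√k.
CV = SD/mean = 5.2/11.9 = 0.437, hence k = 1/CV² = 5.24.
Then θ = mean/k = 11.9/5.24 = 2.27.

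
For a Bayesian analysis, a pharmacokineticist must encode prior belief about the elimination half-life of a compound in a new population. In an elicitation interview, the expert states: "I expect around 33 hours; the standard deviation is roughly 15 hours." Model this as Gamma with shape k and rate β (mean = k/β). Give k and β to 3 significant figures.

For Gamma(k, rate β): mean = k/β, variance = k/β², so CV = 1/√k.
CV = SD/mean = 15/33 = 0.4545, hence k = 1/CV² = 4.84.
Then β = k/mean = 4.84/33 = 0.147.

k ≈ 4.84, β ≈ 0.147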